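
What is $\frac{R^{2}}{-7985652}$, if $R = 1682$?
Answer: $- \frac{707281}{1996413} \approx -0.35428$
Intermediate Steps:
$\frac{R^{2}}{-7985652} = \frac{1682^{2}}{-7985652} = 2829124 \left(- \frac{1}{7985652}\right) = - \frac{707281}{1996413}$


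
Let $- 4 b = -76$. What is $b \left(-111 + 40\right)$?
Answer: $-1349$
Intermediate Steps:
$b = 19$ ($b = \left(- \frac{1}{4}\right) \left(-76\right) = 19$)
$b \left(-111 + 40\right) = 19 \left(-111 + 40\right) = 19 \left(-71\right) = -1349$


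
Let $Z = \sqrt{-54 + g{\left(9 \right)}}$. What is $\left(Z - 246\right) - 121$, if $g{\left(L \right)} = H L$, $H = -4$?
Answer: $-367 + 3 i \sqrt{10} \approx -367.0 + 9.4868 i$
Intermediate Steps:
$g{\left(L \right)} = - 4 L$
$Z = 3 i \sqrt{10}$ ($Z = \sqrt{-54 - 36} = \sqrt{-90} = 3 i \sqrt{10} \approx 9.4868 i$)
$\left(Z - 246\right) - 121 = \left(3 i \sqrt{10} - 246\right) - 121 = \left(-246 + 3 i \sqrt{10}\right) - 121 = -367 + 3 i \sqrt{10}$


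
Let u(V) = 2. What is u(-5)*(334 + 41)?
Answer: 750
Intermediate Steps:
u(-5)*(334 + 41) = 2*(334 + 41) = 2*375 = 750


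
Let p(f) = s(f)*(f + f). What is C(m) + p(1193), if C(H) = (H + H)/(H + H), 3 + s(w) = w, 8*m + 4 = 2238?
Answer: 2839341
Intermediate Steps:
m = 1117/4 (m = -½ + (⅛)*2238 = -½ + 1119/4 = 1117/4 ≈ 279.25)
s(w) = -3 + w
C(H) = 1 (C(H) = (2*H)/((2*H)) = (2*H)*(1/(2*H)) = 1)
p(f) = 2*f*(-3 + f) (p(f) = (-3 + f)*(f + f) = (-3 + f)*(2*f) = 2*f*(-3 + f))
C(m) + p(1193) = 1 + 2*1193*(-3 + 1193) = 1 + 2*1193*1190 = 1 + 2839340 = 2839341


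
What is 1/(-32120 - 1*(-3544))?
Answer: -1/28576 ≈ -3.4994e-5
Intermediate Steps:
1/(-32120 - 1*(-3544)) = 1/(-32120 + 3544) = 1/(-28576) = -1/28576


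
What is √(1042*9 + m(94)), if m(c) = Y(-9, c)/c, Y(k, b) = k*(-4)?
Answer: 12*√143867/47 ≈ 96.842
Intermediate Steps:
Y(k, b) = -4*k
m(c) = 36/c (m(c) = (-4*(-9))/c = 36/c)
√(1042*9 + m(94)) = √(1042*9 + 36/94) = √(9378 + 36*(1/94)) = √(9378 + 18/47) = √(440784/47) = 12*√143867/47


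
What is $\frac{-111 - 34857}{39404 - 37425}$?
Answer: $- \frac{34968}{1979} \approx -17.67$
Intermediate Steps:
$\frac{-111 - 34857}{39404 - 37425} = - \frac{34968}{1979}$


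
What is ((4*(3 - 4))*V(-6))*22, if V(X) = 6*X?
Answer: 3168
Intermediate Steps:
((4*(3 - 4))*V(-6))*22 = ((4*(3 - 4))*(6*(-6)))*22 = ((4*(-1))*(-36))*22 = -4*(-36)*22 = 144*22 = 3168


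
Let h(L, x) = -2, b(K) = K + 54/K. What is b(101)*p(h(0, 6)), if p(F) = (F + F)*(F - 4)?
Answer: 246120/101 ≈ 2436.8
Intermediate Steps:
p(F) = 2*F*(-4 + F) (p(F) = (2*F)*(-4 + F) = 2*F*(-4 + F))
b(101)*p(h(0, 6)) = (101 + 54/101)*(2*(-2)*(-4 - 2)) = (101 + 54*(1/101))*(2*(-2)*(-6)) = (101 + 54/101)*24 = (10255/101)*24 = 246120/101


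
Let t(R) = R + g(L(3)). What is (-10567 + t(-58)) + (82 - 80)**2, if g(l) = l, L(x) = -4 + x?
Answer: -10622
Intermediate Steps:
t(R) = -1 + R (t(R) = R + (-4 + 3) = R - 1 = -1 + R)
(-10567 + t(-58)) + (82 - 80)**2 = (-10567 + (-1 - 58)) + (82 - 80)**2 = (-10567 - 59) + 2**2 = -10626 + 4 = -10622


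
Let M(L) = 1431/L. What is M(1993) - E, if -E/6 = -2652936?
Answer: -31723807257/1993 ≈ -1.5918e+7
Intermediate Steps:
E = 15917616 (E = -6*(-2652936) = 15917616)
M(1993) - E = 1431/1993 - 1*15917616 = 1431*(1/1993) - 15917616 = 1431/1993 - 15917616 = -31723807257/1993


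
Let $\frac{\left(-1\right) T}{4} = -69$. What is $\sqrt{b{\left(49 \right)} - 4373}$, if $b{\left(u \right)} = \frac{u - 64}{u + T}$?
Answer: $\frac{2 i \sqrt{4619030}}{65} \approx 66.129 i$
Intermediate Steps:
$T = 276$ ($T = \left(-4\right) \left(-69\right) = 276$)
$b{\left(u \right)} = \frac{-64 + u}{276 + u}$ ($b{\left(u \right)} = \frac{u - 64}{u + 276} = \frac{-64 + u}{276 + u}$)
$\sqrt{b{\left(49 \right)} - 4373} = \sqrt{\frac{-64 + 49}{276 + 49} - 4373} = \sqrt{\frac{1}{325} \left(-15\right) - 4373} = \sqrt{- \frac{3}{65} - 4373} = \sqrt{- \frac{284248}{65}} = \frac{2 i \sqrt{4619030}}{65}$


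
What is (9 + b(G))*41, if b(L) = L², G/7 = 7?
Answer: 98810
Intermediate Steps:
G = 49 (G = 7*7 = 49)
(9 + b(G))*41 = (9 + 49²)*41 = (9 + 2401)*41 = 2410*41 = 98810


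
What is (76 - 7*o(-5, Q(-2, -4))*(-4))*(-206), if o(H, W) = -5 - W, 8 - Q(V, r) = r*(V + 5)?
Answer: 128544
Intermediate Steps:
Q(V, r) = 8 - r*(5 + V) (Q(V, r) = 8 - r*(V + 5) = 8 - r*(5 + V))
(76 - 7*o(-5, Q(-2, -4))*(-4))*(-206) = (76 - 7*(-5 - (8 - 5*(-4) - 1*(-2)*(-4)))*(-4))*(-206) = (76 - 7*(-5 - (8 + 20 - 8))*(-4))*(-206) = (76 - 7*(-5 - 1*20)*(-4))*(-206) = (76 - 7*(-5 - 20)*(-4))*(-206) = (76 - 7*(-25)*(-4))*(-206) = (76 + 175*(-4))*(-206) = (76 - 700)*(-206) = -624*(-206) = 128544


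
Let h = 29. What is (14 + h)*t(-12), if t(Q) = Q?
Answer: -516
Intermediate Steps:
(14 + h)*t(-12) = (14 + 29)*(-12) = 43*(-12) = -516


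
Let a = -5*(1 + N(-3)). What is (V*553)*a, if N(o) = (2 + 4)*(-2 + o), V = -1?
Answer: -80185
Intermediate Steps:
N(o) = -12 + 6*o (N(o) = 6*(-2 + o) = -12 + 6*o)
a = 145 (a = -5*(1 + (-12 + 6*(-3))) = -5*(1 + (-12 - 18)) = -5*(1 - 30) = -5*(-29) = 145)
(V*553)*a = -1*553*145 = -553*145 = -80185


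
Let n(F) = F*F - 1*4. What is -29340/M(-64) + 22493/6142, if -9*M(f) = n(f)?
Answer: 1720781/25234 ≈ 68.193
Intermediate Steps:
n(F) = -4 + F**2 (n(F) = F**2 - 4 = -4 + F**2)
M(f) = 4/9 - f**2/9 (M(f) = -(-4 + f**2)/9 = 4/9 - f**2/9)
-29340/M(-64) + 22493/6142 = -29340/(4/9 - 1/9*(-64)**2) + 22493/6142 = -29340/(4/9 - 1/9*4096) + 22493*(1/6142) = -29340/(4/9 - 4096/9) + 271/74 = -29340/(-1364/3) + 271/74 = -29340*(-3/1364) + 271/74 = 22005/341 + 271/74 = 1720781/25234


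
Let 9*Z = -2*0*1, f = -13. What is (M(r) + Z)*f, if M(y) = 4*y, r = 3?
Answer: -156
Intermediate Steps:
Z = 0 (Z = (-2*0*1)/9 = (0*1)/9 = (1/9)*0 = 0)
(M(r) + Z)*f = (4*3 + 0)*(-13) = (12 + 0)*(-13) = 12*(-13) = -156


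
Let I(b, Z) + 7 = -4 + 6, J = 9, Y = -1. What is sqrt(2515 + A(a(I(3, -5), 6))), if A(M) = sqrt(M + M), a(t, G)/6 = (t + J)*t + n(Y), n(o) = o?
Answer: sqrt(2515 + 6*I*sqrt(7)) ≈ 50.15 + 0.1583*I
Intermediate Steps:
I(b, Z) = -5 (I(b, Z) = -7 + (-4 + 6) = -7 + 2 = -5)
a(t, G) = -6 + 6*t*(9 + t) (a(t, G) = 6*((t + 9)*t - 1) = 6*((9 + t)*t - 1) = 6*(t*(9 + t) - 1) = 6*(-1 + t*(9 + t)) = -6 + 6*t*(9 + t))
A(M) = sqrt(2)*sqrt(M) (A(M) = sqrt(2*M) = sqrt(2)*sqrt(M))
sqrt(2515 + A(a(I(3, -5), 6))) = sqrt(2515 + sqrt(2)*sqrt(-6 + 6*(-5)**2 + 54*(-5))) = sqrt(2515 + sqrt(2)*sqrt(-6 + 6*25 - 270)) = sqrt(2515 + sqrt(2)*sqrt(-6 + 150 - 270)) = sqrt(2515 + sqrt(2)*sqrt(-126)) = sqrt(2515 + sqrt(2)*(3*I*sqrt(14))) = sqrt(2515 + 6*I*sqrt(7))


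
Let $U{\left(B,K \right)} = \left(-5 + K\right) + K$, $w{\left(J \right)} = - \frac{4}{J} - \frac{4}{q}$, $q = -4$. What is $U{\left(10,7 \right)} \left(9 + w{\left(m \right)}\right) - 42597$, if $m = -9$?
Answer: $-42503$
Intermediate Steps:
$w{\left(J \right)} = 1 - \frac{4}{J}$ ($w{\left(J \right)} = - \frac{4}{J} - \frac{4}{-4} = - \frac{4}{J} - -1 = - \frac{4}{J} + 1 = 1 - \frac{4}{J}$)
$U{\left(B,K \right)} = -5 + 2 K$
$U{\left(10,7 \right)} \left(9 + w{\left(m \right)}\right) - 42597 = \left(-5 + 2 \cdot 7\right) \left(9 + \frac{-4 - 9}{-9}\right) - 42597 = \left(-5 + 14\right) \left(9 - - \frac{13}{9}\right) - 42597 = 9 \left(9 + \frac{13}{9}\right) - 42597 = 9 \cdot \frac{94}{9} - 42597 = 94 - 42597 = -42503$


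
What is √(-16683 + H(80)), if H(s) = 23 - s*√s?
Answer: 2*√(-4165 - 80*√5) ≈ 131.82*I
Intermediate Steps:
H(s) = 23 - s^(3/2)
√(-16683 + H(80)) = √(-16683 + (23 - 80^(3/2))) = √(-16683 + (23 - 320*√5)) = √(-16660 - 320*√5)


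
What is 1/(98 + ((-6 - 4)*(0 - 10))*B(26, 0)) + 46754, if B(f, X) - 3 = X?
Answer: 18608093/398 ≈ 46754.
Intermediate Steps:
B(f, X) = 3 + X
1/(98 + ((-6 - 4)*(0 - 10))*B(26, 0)) + 46754 = 1/(98 + ((-6 - 4)*(0 - 10))*(3 + 0)) + 46754 = 1/(98 - 10*(-10)*3) + 46754 = 1/(98 + 100*3) + 46754 = 1/(98 + 300) + 46754 = 1/398 + 46754 = 18608093/398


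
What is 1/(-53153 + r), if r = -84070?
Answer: -1/137223 ≈ -7.2874e-6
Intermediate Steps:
1/(-53153 + r) = 1/(-53153 - 84070) = 1/(-137223) = -1/137223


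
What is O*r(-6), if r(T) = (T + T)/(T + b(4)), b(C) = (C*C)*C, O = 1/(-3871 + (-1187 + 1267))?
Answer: 6/109939 ≈ 5.4576e-5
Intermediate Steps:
O = -1/3791 (O = 1/(-3871 + 80) = 1/(-3791) = -1/3791 ≈ -0.00026378)
b(C) = C³ (b(C) = C²*C = C³)
r(T) = 2*T/(64 + T) (r(T) = (T + T)/(T + 4³) = (2*T)/(T + 64) = (2*T)/(64 + T) = 2*T/(64 + T))
O*r(-6) = -2*(-6)/(3791*(64 - 6)) = -2*(-6)/(3791*58) = -1/3791*(-6/29) = 6/109939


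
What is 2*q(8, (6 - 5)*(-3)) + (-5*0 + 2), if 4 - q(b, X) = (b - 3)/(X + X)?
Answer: 35/3 ≈ 11.667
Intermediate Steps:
q(b, X) = 4 - (-3 + b)/(2*X) (q(b, X) = 4 - (b - 3)/(X + X) = 4 - (-3 + b)/(2*X))
2*q(8, (6 - 5)*(-3)) + (-5*0 + 2) = 2*((3 - 1*8 + 8*((6 - 5)*(-3)))/(2*(((6 - 5)*(-3))))) + (-5*0 + 2) = 2*((3 - 8 + 8*(1*(-3)))/(2*((1*(-3))))) + (0 + 2) = 2*((½)*(3 - 8 + 8*(-3))/(-3)) + 2 = 2*((½)*(-⅓)*(3 - 8 - 24)) + 2 = 2*((½)*(-⅓)*(-29)) + 2 = 2*(29/6) + 2 = 29/3 + 2 = 35/3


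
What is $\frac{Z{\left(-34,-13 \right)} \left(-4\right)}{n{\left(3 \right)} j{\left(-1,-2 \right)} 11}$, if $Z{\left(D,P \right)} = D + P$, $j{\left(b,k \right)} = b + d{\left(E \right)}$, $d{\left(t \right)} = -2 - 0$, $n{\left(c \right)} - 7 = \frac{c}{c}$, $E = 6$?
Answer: $- \frac{47}{66} \approx -0.71212$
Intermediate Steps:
$n{\left(c \right)} = 8$ ($n{\left(c \right)} = 7 + \frac{c}{c} = 7 + 1 = 8$)
$d{\left(t \right)} = -2$ ($d{\left(t \right)} = -2 + 0 = -2$)
$j{\left(b,k \right)} = -2 + b$ ($j{\left(b,k \right)} = b - 2 = -2 + b$)
$\frac{Z{\left(-34,-13 \right)} \left(-4\right)}{n{\left(3 \right)} j{\left(-1,-2 \right)} 11} = \frac{\left(-34 - 13\right) \left(-4\right)}{8 \left(-2 - 1\right) 11} = \frac{\left(-47\right) \left(-4\right)}{8 \left(-3\right) 11} = \frac{188}{\left(-24\right) 11} = \frac{188}{-264} = 188 \left(- \frac{1}{264}\right) = - \frac{47}{66}$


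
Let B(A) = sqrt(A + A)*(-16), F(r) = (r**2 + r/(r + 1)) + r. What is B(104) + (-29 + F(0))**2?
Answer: 841 - 64*sqrt(13) ≈ 610.25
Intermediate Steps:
F(r) = r + r**2 + r/(1 + r) (F(r) = (r**2 + r/(1 + r)) + r = r + r**2 + r/(1 + r))
B(A) = -16*sqrt(2)*sqrt(A) (B(A) = sqrt(2*A)*(-16) = (sqrt(2)*sqrt(A))*(-16) = -16*sqrt(2)*sqrt(A))
B(104) + (-29 + F(0))**2 = -16*sqrt(2)*sqrt(104) + (-29 + 0*(2 + 0**2 + 2*0)/(1 + 0))**2 = -16*sqrt(2)*2*sqrt(26) + (-29 + 0*(2 + 0 + 0)/1)**2 = -64*sqrt(13) + (-29 + 0*1*2)**2 = -64*sqrt(13) + (-29 + 0)**2 = -64*sqrt(13) + (-29)**2 = -64*sqrt(13) + 841 = 841 - 64*sqrt(13)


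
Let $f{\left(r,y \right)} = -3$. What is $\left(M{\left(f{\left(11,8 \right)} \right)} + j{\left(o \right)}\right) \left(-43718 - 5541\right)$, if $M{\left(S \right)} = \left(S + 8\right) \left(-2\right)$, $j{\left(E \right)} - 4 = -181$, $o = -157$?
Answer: $9211433$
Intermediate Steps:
$j{\left(E \right)} = -177$ ($j{\left(E \right)} = 4 - 181 = -177$)
$M{\left(S \right)} = -16 - 2 S$ ($M{\left(S \right)} = \left(8 + S\right) \left(-2\right) = -16 - 2 S$)
$\left(M{\left(f{\left(11,8 \right)} \right)} + j{\left(o \right)}\right) \left(-43718 - 5541\right) = \left(\left(-16 - -6\right) - 177\right) \left(-43718 - 5541\right) = \left(\left(-16 + 6\right) - 177\right) \left(-49259\right) = \left(-10 - 177\right) \left(-49259\right) = \left(-187\right) \left(-49259\right) = 9211433$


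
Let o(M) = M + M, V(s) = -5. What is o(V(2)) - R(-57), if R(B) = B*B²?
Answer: 185183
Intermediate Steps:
o(M) = 2*M
R(B) = B³
o(V(2)) - R(-57) = 2*(-5) - 1*(-57)³ = -10 - 1*(-185193) = -10 + 185193 = 185183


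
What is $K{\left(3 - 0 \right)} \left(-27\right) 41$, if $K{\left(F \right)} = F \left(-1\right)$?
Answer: $3321$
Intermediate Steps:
$K{\left(F \right)} = - F$
$K{\left(3 - 0 \right)} \left(-27\right) 41 = - (3 - 0) \left(-27\right) 41 = - (3 + 0) \left(-27\right) 41 = \left(-1\right) 3 \left(-27\right) 41 = \left(-3\right) \left(-27\right) 41 = 81 \cdot 41 = 3321$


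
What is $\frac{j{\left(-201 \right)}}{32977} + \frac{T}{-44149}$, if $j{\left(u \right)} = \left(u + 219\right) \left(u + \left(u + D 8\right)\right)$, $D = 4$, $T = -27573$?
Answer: $\frac{12555969}{29712277} \approx 0.42259$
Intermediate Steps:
$j{\left(u \right)} = \left(32 + 2 u\right) \left(219 + u\right)$ ($j{\left(u \right)} = \left(u + 219\right) \left(u + \left(u + 4 \cdot 8\right)\right) = \left(219 + u\right) \left(u + \left(u + 32\right)\right) = \left(219 + u\right) \left(u + \left(32 + u\right)\right) = \left(219 + u\right) \left(32 + 2 u\right) = \left(32 + 2 u\right) \left(219 + u\right)$)
$\frac{j{\left(-201 \right)}}{32977} + \frac{T}{-44149} = \frac{7008 + 2 \left(-201\right)^{2} + 470 \left(-201\right)}{32977} - \frac{27573}{-44149} = \left(7008 + 2 \cdot 40401 - 94470\right) \frac{1}{32977} - - \frac{3939}{6307} = \left(7008 + 80802 - 94470\right) \frac{1}{32977} + \frac{3939}{6307} = \left(-6660\right) \frac{1}{32977} + \frac{3939}{6307} = - \frac{6660}{32977} + \frac{3939}{6307} = \frac{12555969}{29712277}$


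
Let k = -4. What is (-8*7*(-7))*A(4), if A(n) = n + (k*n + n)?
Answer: -3136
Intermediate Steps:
A(n) = -2*n (A(n) = n + (-4*n + n) = n - 3*n = -2*n)
(-8*7*(-7))*A(4) = (-8*7*(-7))*(-2*4) = -56*(-7)*(-8) = 392*(-8) = -3136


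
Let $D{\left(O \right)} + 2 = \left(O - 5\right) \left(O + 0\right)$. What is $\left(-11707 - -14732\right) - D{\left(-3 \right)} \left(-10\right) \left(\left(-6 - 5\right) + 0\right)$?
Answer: $605$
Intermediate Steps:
$D{\left(O \right)} = -2 + O \left(-5 + O\right)$ ($D{\left(O \right)} = -2 + \left(O - 5\right) \left(O + 0\right) = -2 + \left(-5 + O\right) O = -2 + O \left(-5 + O\right)$)
$\left(-11707 - -14732\right) - D{\left(-3 \right)} \left(-10\right) \left(\left(-6 - 5\right) + 0\right) = \left(-11707 - -14732\right) - \left(-2 + \left(-3\right)^{2} - -15\right) \left(-10\right) \left(\left(-6 - 5\right) + 0\right) = \left(-11707 + 14732\right) - \left(-2 + 9 + 15\right) \left(-10\right) \left(-11 + 0\right) = 3025 - 22 \left(-10\right) \left(-11\right) = 3025 - \left(-220\right) \left(-11\right) = 3025 - 2420 = 605$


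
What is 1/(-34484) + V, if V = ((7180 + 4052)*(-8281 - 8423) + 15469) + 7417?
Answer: -6469075705929/34484 ≈ -1.8760e+8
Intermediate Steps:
V = -187596442 (V = (11232*(-16704) + 15469) + 7417 = (-187619328 + 15469) + 7417 = -187603859 + 7417 = -187596442)
1/(-34484) + V = 1/(-34484) - 187596442 = -1/34484 - 187596442 = -6469075705929/34484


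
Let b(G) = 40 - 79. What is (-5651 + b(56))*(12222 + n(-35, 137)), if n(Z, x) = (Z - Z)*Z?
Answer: -69543180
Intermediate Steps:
n(Z, x) = 0 (n(Z, x) = 0*Z = 0)
b(G) = -39
(-5651 + b(56))*(12222 + n(-35, 137)) = (-5651 - 39)*(12222 + 0) = -5690*12222 = -69543180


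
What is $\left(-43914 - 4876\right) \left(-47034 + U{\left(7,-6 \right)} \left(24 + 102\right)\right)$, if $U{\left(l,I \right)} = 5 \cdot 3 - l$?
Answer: $2245608540$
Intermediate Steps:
$U{\left(l,I \right)} = 15 - l$
$\left(-43914 - 4876\right) \left(-47034 + U{\left(7,-6 \right)} \left(24 + 102\right)\right) = \left(-43914 - 4876\right) \left(-47034 + \left(15 - 7\right) \left(24 + 102\right)\right) = - 48790 \left(-47034 + \left(15 - 7\right) 126\right) = - 48790 \left(-47034 + 8 \cdot 126\right) = - 48790 \left(-47034 + 1008\right) = \left(-48790\right) \left(-46026\right) = 2245608540$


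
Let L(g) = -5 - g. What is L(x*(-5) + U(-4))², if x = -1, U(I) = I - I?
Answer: 100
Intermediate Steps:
U(I) = 0
L(x*(-5) + U(-4))² = (-5 - (-1*(-5) + 0))² = (-5 - (5 + 0))² = (-5 - 1*5)² = (-5 - 5)² = (-10)² = 100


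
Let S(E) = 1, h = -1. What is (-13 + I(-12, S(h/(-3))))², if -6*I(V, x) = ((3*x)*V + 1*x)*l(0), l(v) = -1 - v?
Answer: 12769/36 ≈ 354.69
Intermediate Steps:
I(V, x) = x/6 + V*x/2 (I(V, x) = -((3*x)*V + 1*x)*(-1 - 1*0)/6 = -(3*V*x + x)*(-1 + 0)/6 = -(x + 3*V*x)*(-1)/6 = -(-x - 3*V*x)/6 = x/6 + V*x/2)
(-13 + I(-12, S(h/(-3))))² = (-13 + (⅙)*1*(1 + 3*(-12)))² = (-13 + (⅙)*1*(1 - 36))² = (-13 + (⅙)*1*(-35))² = (-13 - 35/6)² = (-113/6)² = 12769/36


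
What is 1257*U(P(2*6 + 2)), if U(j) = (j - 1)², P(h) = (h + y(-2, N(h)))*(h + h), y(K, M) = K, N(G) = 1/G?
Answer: 141066825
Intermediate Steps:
P(h) = 2*h*(-2 + h) (P(h) = (h - 2)*(h + h) = (-2 + h)*(2*h) = 2*h*(-2 + h))
U(j) = (-1 + j)²
1257*U(P(2*6 + 2)) = 1257*(-1 + 2*(2*6 + 2)*(-2 + (2*6 + 2)))² = 1257*(-1 + 2*(12 + 2)*(-2 + (12 + 2)))² = 1257*(-1 + 2*14*(-2 + 14))² = 1257*(-1 + 2*14*12)² = 1257*(-1 + 336)² = 1257*335² = 1257*112225 = 141066825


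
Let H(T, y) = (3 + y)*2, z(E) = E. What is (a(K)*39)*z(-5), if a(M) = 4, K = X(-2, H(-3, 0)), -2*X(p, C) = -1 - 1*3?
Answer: -780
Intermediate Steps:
H(T, y) = 6 + 2*y
X(p, C) = 2 (X(p, C) = -(-1 - 1*3)/2 = -(-1 - 3)/2 = -½*(-4) = 2)
K = 2
(a(K)*39)*z(-5) = (4*39)*(-5) = 156*(-5) = -780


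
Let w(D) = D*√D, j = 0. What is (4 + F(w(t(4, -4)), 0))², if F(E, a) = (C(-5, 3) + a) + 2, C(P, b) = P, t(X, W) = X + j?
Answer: 1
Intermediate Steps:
t(X, W) = X (t(X, W) = X + 0 = X)
w(D) = D^(3/2)
F(E, a) = -3 + a (F(E, a) = (-5 + a) + 2 = -3 + a)
(4 + F(w(t(4, -4)), 0))² = (4 + (-3 + 0))² = (4 - 3)² = 1² = 1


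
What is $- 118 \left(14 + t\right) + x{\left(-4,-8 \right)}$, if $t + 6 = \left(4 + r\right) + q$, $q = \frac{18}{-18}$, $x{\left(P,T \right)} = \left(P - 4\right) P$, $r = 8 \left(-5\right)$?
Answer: $3454$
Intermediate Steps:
$r = -40$
$x{\left(P,T \right)} = P \left(-4 + P\right)$ ($x{\left(P,T \right)} = \left(-4 + P\right) P = P \left(-4 + P\right)$)
$q = -1$ ($q = 18 \left(- \frac{1}{18}\right) = -1$)
$t = -43$ ($t = -6 + \left(\left(4 - 40\right) - 1\right) = -6 - 37 = -43$)
$- 118 \left(14 + t\right) + x{\left(-4,-8 \right)} = - 118 \left(14 - 43\right) - 4 \left(-4 - 4\right) = \left(-118\right) \left(-29\right) - -32 = 3422 + 32 = 3454$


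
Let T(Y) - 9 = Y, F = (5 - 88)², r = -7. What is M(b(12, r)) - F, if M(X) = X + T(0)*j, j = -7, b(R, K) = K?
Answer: -6959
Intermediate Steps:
F = 6889 (F = (-83)² = 6889)
T(Y) = 9 + Y
M(X) = -63 + X (M(X) = X + (9 + 0)*(-7) = X + 9*(-7) = X - 63 = -63 + X)
M(b(12, r)) - F = (-63 - 7) - 1*6889 = -70 - 6889 = -6959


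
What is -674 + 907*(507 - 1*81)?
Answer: 385708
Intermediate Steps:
-674 + 907*(507 - 1*81) = -674 + 907*(507 - 81) = -674 + 907*426 = -674 + 386382 = 385708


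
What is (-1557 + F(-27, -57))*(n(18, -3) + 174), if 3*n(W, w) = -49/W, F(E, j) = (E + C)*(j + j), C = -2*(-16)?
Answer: -6627023/18 ≈ -3.6817e+5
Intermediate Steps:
C = 32
F(E, j) = 2*j*(32 + E) (F(E, j) = (E + 32)*(j + j) = (32 + E)*(2*j) = 2*j*(32 + E))
n(W, w) = -49/(3*W) (n(W, w) = (-49/W)/3 = -49/(3*W))
(-1557 + F(-27, -57))*(n(18, -3) + 174) = (-1557 + 2*(-57)*(32 - 27))*(-49/3/18 + 174) = (-1557 + 2*(-57)*5)*(-49/3*1/18 + 174) = (-1557 - 570)*(-49/54 + 174) = -2127*9347/54 = -6627023/18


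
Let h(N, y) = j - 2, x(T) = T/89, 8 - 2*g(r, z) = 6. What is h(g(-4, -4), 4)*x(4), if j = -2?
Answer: -16/89 ≈ -0.17978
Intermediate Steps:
g(r, z) = 1 (g(r, z) = 4 - ½*6 = 4 - 3 = 1)
x(T) = T/89 (x(T) = T*(1/89) = T/89)
h(N, y) = -4 (h(N, y) = -2 - 2 = -4)
h(g(-4, -4), 4)*x(4) = -4*4/89 = -16/89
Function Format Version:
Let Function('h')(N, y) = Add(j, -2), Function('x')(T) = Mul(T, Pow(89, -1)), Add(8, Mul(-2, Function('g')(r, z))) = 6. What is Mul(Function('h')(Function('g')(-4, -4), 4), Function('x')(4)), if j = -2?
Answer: Rational(-16, 89) ≈ -0.17978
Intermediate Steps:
Function('g')(r, z) = 1 (Function('g')(r, z) = Add(4, Mul(Rational(-1, 2), 6)) = Add(4, -3) = 1)
Function('x')(T) = Mul(Rational(1, 89), T) (Function('x')(T) = Mul(T, Rational(1, 89)) = Mul(Rational(1, 89), T))
Function('h')(N, y) = -4 (Function('h')(N, y) = Add(-2, -2) = -4)
Mul(Function('h')(Function('g')(-4, -4), 4), Function('x')(4)) = Mul(-4, Mul(Rational(1, 89), 4)) = Mul(-4, Rational(4, 89)) = Rational(-16, 89)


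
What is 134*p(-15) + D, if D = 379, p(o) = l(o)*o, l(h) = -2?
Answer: 4399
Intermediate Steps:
p(o) = -2*o
134*p(-15) + D = 134*(-2*(-15)) + 379 = 134*30 + 379 = 4020 + 379 = 4399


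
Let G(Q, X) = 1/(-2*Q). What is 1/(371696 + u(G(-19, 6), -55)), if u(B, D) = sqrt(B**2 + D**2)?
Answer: 536729024/199500026936603 - 38*sqrt(4368101)/199500026936603 ≈ 2.6900e-6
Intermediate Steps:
G(Q, X) = -1/(2*Q)
1/(371696 + u(G(-19, 6), -55)) = 1/(371696 + sqrt((-1/2/(-19))**2 + (-55)**2)) = 1/(371696 + sqrt((-1/2*(-1/19))**2 + 3025)) = 1/(371696 + sqrt((1/38)**2 + 3025)) = 1/(371696 + sqrt(1/1444 + 3025)) = 1/(371696 + sqrt(4368101/1444)) = 1/(371696 + sqrt(4368101)/38)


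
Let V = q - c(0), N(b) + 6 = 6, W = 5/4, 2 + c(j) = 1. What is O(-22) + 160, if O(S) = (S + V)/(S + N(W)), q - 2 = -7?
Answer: 1773/11 ≈ 161.18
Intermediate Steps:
q = -5 (q = 2 - 7 = -5)
c(j) = -1 (c(j) = -2 + 1 = -1)
W = 5/4 (W = 5*(¼) = 5/4 ≈ 1.2500)
N(b) = 0 (N(b) = -6 + 6 = 0)
V = -4 (V = -5 - 1*(-1) = -5 + 1 = -4)
O(S) = (-4 + S)/S (O(S) = (S - 4)/(S + 0) = (-4 + S)/S)
O(-22) + 160 = (-4 - 22)/(-22) + 160 = -1/22*(-26) + 160 = 13/11 + 160 = 1773/11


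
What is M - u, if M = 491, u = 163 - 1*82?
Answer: 410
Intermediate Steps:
u = 81 (u = 163 - 82 = 81)
M - u = 491 - 1*81 = 491 - 81 = 410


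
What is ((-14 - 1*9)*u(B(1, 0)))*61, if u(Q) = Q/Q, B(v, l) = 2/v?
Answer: -1403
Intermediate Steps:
u(Q) = 1
((-14 - 1*9)*u(B(1, 0)))*61 = ((-14 - 1*9)*1)*61 = ((-14 - 9)*1)*61 = -23*1*61 = -23*61 = -1403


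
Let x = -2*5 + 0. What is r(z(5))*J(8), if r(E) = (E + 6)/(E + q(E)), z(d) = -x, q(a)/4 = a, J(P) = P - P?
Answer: 0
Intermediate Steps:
J(P) = 0
q(a) = 4*a
x = -10 (x = -10 + 0 = -10)
z(d) = 10 (z(d) = -1*(-10) = 10)
r(E) = (6 + E)/(5*E) (r(E) = (E + 6)/(E + 4*E) = (6 + E)/((5*E)) = (6 + E)*(1/(5*E)) = (6 + E)/(5*E))
r(z(5))*J(8) = ((1/5)*(6 + 10)/10)*0 = ((1/5)*(1/10)*16)*0 = (8/25)*0 = 0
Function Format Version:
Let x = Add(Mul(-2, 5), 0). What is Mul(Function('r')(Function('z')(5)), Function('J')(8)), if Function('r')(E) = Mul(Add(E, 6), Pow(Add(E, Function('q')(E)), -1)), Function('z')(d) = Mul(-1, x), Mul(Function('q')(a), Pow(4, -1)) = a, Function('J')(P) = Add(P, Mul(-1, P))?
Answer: 0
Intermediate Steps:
Function('J')(P) = 0
Function('q')(a) = Mul(4, a)
x = -10 (x = Add(-10, 0) = -10)
Function('z')(d) = 10 (Function('z')(d) = Mul(-1, -10) = 10)
Function('r')(E) = Mul(Rational(1, 5), Pow(E, -1), Add(6, E)) (Function('r')(E) = Mul(Add(E, 6), Pow(Add(E, Mul(4, E)), -1)) = Mul(Add(6, E), Pow(Mul(5, E), -1)) = Mul(Add(6, E), Mul(Rational(1, 5), Pow(E, -1))) = Mul(Rational(1, 5), Pow(E, -1), Add(6, E)))
Mul(Function('r')(Function('z')(5)), Function('J')(8)) = Mul(Mul(Rational(1, 5), Pow(10, -1), Add(6, 10)), 0) = Mul(Mul(Rational(1, 5), Rational(1, 10), 16), 0) = Mul(Rational(8, 25), 0) = 0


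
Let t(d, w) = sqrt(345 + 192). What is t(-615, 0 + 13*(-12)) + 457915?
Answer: 457915 + sqrt(537) ≈ 4.5794e+5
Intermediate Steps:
t(d, w) = sqrt(537)
t(-615, 0 + 13*(-12)) + 457915 = sqrt(537) + 457915 = 457915 + sqrt(537)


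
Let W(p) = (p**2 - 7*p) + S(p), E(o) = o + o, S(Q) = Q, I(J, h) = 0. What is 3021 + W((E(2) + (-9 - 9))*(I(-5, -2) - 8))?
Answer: 14893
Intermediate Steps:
E(o) = 2*o
W(p) = p**2 - 6*p (W(p) = (p**2 - 7*p) + p = p**2 - 6*p)
3021 + W((E(2) + (-9 - 9))*(I(-5, -2) - 8)) = 3021 + ((2*2 + (-9 - 9))*(0 - 8))*(-6 + (2*2 + (-9 - 9))*(0 - 8)) = 3021 + ((4 - 18)*(-8))*(-6 + (4 - 18)*(-8)) = 3021 + (-14*(-8))*(-6 - 14*(-8)) = 3021 + 112*(-6 + 112) = 3021 + 112*106 = 3021 + 11872 = 14893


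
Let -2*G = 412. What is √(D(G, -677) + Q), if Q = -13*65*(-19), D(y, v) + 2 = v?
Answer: 124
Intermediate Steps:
G = -206 (G = -½*412 = -206)
D(y, v) = -2 + v
Q = 16055 (Q = -845*(-19) = 16055)
√(D(G, -677) + Q) = √((-2 - 677) + 16055) = √(-679 + 16055) = √15376 = 124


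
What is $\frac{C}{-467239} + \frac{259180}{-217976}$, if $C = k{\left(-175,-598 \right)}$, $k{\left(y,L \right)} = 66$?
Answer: $- \frac{30278347609}{25461722066} \approx -1.1892$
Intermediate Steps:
$C = 66$
$\frac{C}{-467239} + \frac{259180}{-217976} = \frac{66}{-467239} + \frac{259180}{-217976} = 66 \left(- \frac{1}{467239}\right) + 259180 \left(- \frac{1}{217976}\right) = - \frac{66}{467239} - \frac{64795}{54494} = - \frac{30278347609}{25461722066}$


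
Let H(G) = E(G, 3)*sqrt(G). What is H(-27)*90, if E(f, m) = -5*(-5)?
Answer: 6750*I*sqrt(3) ≈ 11691.0*I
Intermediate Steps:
E(f, m) = 25
H(G) = 25*sqrt(G)
H(-27)*90 = (25*sqrt(-27))*90 = (25*(3*I*sqrt(3)))*90 = (75*I*sqrt(3))*90 = 6750*I*sqrt(3)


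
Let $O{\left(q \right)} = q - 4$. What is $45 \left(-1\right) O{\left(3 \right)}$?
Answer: $45$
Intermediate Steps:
$O{\left(q \right)} = -4 + q$
$45 \left(-1\right) O{\left(3 \right)} = 45 \left(-1\right) \left(-4 + 3\right) = \left(-45\right) \left(-1\right) = 45$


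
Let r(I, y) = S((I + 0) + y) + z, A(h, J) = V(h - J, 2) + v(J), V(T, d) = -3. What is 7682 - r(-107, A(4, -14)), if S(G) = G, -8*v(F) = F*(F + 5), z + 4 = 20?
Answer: 31167/4 ≈ 7791.8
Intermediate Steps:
z = 16 (z = -4 + 20 = 16)
v(F) = -F*(5 + F)/8 (v(F) = -F*(F + 5)/8 = -F*(5 + F)/8)
A(h, J) = -3 - J*(5 + J)/8
r(I, y) = 16 + I + y (r(I, y) = ((I + 0) + y) + 16 = (I + y) + 16 = 16 + I + y)
7682 - r(-107, A(4, -14)) = 7682 - (16 - 107 + (-3 - ⅛*(-14)*(5 - 14))) = 7682 - (16 - 107 + (-3 - ⅛*(-14)*(-9))) = 7682 - (16 - 107 + (-3 - 63/4)) = 7682 - (16 - 107 - 75/4) = 7682 - 1*(-439/4) = 7682 + 439/4 = 31167/4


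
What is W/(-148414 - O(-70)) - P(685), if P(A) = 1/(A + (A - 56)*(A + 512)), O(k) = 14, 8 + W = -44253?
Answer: 2382489475/7989645996 ≈ 0.29820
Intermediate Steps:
W = -44261 (W = -8 - 44253 = -44261)
P(A) = 1/(A + (-56 + A)*(512 + A))
W/(-148414 - O(-70)) - P(685) = -44261/(-148414 - 1*14) - 1/(-28672 + 685² + 457*685) = -44261/(-148414 - 14) - 1/(-28672 + 469225 + 313045) = -44261/(-148428) - 1/753598 = -44261*(-1/148428) - 1*1/753598 = 6323/21204 - 1/753598 = 2382489475/7989645996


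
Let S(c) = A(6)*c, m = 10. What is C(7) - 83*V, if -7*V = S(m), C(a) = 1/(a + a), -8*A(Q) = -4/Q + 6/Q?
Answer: -409/84 ≈ -4.8690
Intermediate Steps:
A(Q) = -1/(4*Q) (A(Q) = -(-4/Q + 6/Q)/8 = -1/(4*Q))
S(c) = -c/24 (S(c) = (-¼/6)*c = (-¼*⅙)*c = -c/24)
C(a) = 1/(2*a)
V = 5/84 (V = -(-1)*10/168 = -⅐*(-5/12) = 5/84 ≈ 0.059524)
C(7) - 83*V = (½)/7 - 83*5/84 = (½)*(⅐) - 415/84 = 1/14 - 415/84 = -409/84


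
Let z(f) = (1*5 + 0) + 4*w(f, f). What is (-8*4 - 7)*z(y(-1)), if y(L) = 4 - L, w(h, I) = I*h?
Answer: -4095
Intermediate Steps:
z(f) = 5 + 4*f**2 (z(f) = (1*5 + 0) + 4*(f*f) = (5 + 0) + 4*f**2 = 5 + 4*f**2)
(-8*4 - 7)*z(y(-1)) = (-8*4 - 7)*(5 + 4*(4 - 1*(-1))**2) = (-32 - 7)*(5 + 4*(4 + 1)**2) = -39*(5 + 4*5**2) = -39*(5 + 4*25) = -39*(5 + 100) = -39*105 = -4095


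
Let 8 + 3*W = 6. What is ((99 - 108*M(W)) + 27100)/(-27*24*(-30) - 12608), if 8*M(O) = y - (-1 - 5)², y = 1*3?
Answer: 55289/13664 ≈ 4.0463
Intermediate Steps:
W = -⅔ (W = -8/3 + (⅓)*6 = -8/3 + 2 = -⅔ ≈ -0.66667)
y = 3
M(O) = -33/8 (M(O) = (3 - (-1 - 5)²)/8 = (3 - 1*(-6)²)/8 = (3 - 1*36)/8 = (3 - 36)/8 = (⅛)*(-33) = -33/8)
((99 - 108*M(W)) + 27100)/(-27*24*(-30) - 12608) = ((99 - 108*(-33/8)) + 27100)/(-27*24*(-30) - 12608) = ((99 + 891/2) + 27100)/(-648*(-30) - 12608) = (1089/2 + 27100)/(19440 - 12608) = (55289/2)/6832 = (55289/2)*(1/6832) = 55289/13664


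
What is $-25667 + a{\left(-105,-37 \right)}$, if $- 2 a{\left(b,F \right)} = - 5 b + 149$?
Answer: $-26004$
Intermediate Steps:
$a{\left(b,F \right)} = - \frac{149}{2} + \frac{5 b}{2}$ ($a{\left(b,F \right)} = - \frac{- 5 b + 149}{2} = - \frac{149 - 5 b}{2} = - \frac{149}{2} + \frac{5 b}{2}$)
$-25667 + a{\left(-105,-37 \right)} = -25667 + \left(- \frac{149}{2} + \frac{5}{2} \left(-105\right)\right) = -25667 - 337 = -26004$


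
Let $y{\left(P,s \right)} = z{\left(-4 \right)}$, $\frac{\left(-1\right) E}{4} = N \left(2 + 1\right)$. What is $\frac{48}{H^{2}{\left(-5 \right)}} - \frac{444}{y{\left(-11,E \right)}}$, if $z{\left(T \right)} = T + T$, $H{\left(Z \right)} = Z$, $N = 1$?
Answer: $\frac{2871}{50} \approx 57.42$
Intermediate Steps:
$z{\left(T \right)} = 2 T$
$E = -12$ ($E = - 4 \cdot 1 \left(2 + 1\right) = - 4 \cdot 1 \cdot 3 = \left(-4\right) 3 = -12$)
$y{\left(P,s \right)} = -8$ ($y{\left(P,s \right)} = 2 \left(-4\right) = -8$)
$\frac{48}{H^{2}{\left(-5 \right)}} - \frac{444}{y{\left(-11,E \right)}} = \frac{48}{\left(-5\right)^{2}} - \frac{444}{-8} = \frac{48}{25} - - \frac{111}{2} = 48 \cdot \frac{1}{25} + \frac{111}{2} = \frac{48}{25} + \frac{111}{2} = \frac{2871}{50}$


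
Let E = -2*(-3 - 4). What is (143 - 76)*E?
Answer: 938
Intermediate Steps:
E = 14 (E = -2*(-7) = 14)
(143 - 76)*E = (143 - 76)*14 = 67*14 = 938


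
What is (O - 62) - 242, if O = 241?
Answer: -63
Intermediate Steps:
(O - 62) - 242 = (241 - 62) - 242 = 179 - 242 = -63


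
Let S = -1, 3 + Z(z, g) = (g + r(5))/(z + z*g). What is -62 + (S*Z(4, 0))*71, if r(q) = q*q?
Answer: -1171/4 ≈ -292.75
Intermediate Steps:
r(q) = q²
Z(z, g) = -3 + (25 + g)/(z + g*z) (Z(z, g) = -3 + (g + 5²)/(z + z*g) = -3 + (g + 25)/(z + g*z) = -3 + (25 + g)/(z + g*z))
-62 + (S*Z(4, 0))*71 = -62 - (25 + 0 - 3*4 - 3*0*4)/(4*(1 + 0))*71 = -62 - (25 + 0 - 12 + 0)/(4*1)*71 = -62 - 13/4*71 = -62 - 923/4 = -1171/4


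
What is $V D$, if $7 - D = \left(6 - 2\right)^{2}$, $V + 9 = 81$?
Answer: $-648$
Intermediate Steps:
$V = 72$ ($V = -9 + 81 = 72$)
$D = -9$ ($D = 7 - \left(6 - 2\right)^{2} = 7 - 4^{2} = 7 - 16 = -9$)
$V D = 72 \left(-9\right) = -648$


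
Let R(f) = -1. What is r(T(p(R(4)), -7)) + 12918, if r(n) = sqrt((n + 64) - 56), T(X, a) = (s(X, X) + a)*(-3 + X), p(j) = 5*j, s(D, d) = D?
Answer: 12918 + 2*sqrt(26) ≈ 12928.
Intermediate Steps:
T(X, a) = (-3 + X)*(X + a) (T(X, a) = (X + a)*(-3 + X) = (-3 + X)*(X + a))
r(n) = sqrt(8 + n) (r(n) = sqrt((64 + n) - 56) = sqrt(8 + n))
r(T(p(R(4)), -7)) + 12918 = sqrt(8 + ((5*(-1))**2 - 15*(-1) - 3*(-7) + (5*(-1))*(-7))) + 12918 = sqrt(8 + ((-5)**2 - 3*(-5) + 21 - 5*(-7))) + 12918 = sqrt(8 + (25 + 15 + 21 + 35)) + 12918 = sqrt(8 + 96) + 12918 = sqrt(104) + 12918 = 2*sqrt(26) + 12918 = 12918 + 2*sqrt(26)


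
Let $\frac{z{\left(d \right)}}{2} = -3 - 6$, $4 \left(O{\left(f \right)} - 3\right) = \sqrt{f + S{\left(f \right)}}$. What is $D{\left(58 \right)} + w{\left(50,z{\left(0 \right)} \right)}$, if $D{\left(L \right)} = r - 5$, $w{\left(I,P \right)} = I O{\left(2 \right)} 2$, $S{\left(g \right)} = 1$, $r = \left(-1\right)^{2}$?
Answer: $296 + 25 \sqrt{3} \approx 339.3$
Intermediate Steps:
$r = 1$
$O{\left(f \right)} = 3 + \frac{\sqrt{1 + f}}{4}$ ($O{\left(f \right)} = 3 + \frac{\sqrt{f + 1}}{4} = 3 + \frac{\sqrt{1 + f}}{4}$)
$z{\left(d \right)} = -18$ ($z{\left(d \right)} = 2 \left(-3 - 6\right) = 2 \left(-9\right) = -18$)
$w{\left(I,P \right)} = 2 I \left(3 + \frac{\sqrt{3}}{4}\right)$ ($w{\left(I,P \right)} = I \left(3 + \frac{\sqrt{1 + 2}}{4}\right) 2 = I \left(3 + \frac{\sqrt{3}}{4}\right) 2 = 2 I \left(3 + \frac{\sqrt{3}}{4}\right)$)
$D{\left(L \right)} = -4$ ($D{\left(L \right)} = 1 - 5 = -4$)
$D{\left(58 \right)} + w{\left(50,z{\left(0 \right)} \right)} = -4 + \frac{1}{2} \cdot 50 \left(12 + \sqrt{3}\right) = -4 + \left(300 + 25 \sqrt{3}\right) = 296 + 25 \sqrt{3}$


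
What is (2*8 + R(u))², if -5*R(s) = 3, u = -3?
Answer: 5929/25 ≈ 237.16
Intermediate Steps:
R(s) = -⅗ (R(s) = -⅕*3 = -⅗)
(2*8 + R(u))² = (2*8 - ⅗)² = (16 - ⅗)² = (77/5)² = 5929/25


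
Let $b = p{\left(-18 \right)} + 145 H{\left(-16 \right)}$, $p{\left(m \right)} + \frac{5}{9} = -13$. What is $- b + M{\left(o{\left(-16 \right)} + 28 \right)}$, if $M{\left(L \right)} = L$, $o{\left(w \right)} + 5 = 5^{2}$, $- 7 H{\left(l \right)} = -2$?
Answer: $\frac{1268}{63} \approx 20.127$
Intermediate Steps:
$H{\left(l \right)} = \frac{2}{7}$ ($H{\left(l \right)} = \left(- \frac{1}{7}\right) \left(-2\right) = \frac{2}{7}$)
$o{\left(w \right)} = 20$ ($o{\left(w \right)} = -5 + 5^{2} = -5 + 25 = 20$)
$p{\left(m \right)} = - \frac{122}{9}$ ($p{\left(m \right)} = - \frac{5}{9} - 13 = - \frac{122}{9}$)
$b = \frac{1756}{63}$ ($b = - \frac{122}{9} + 145 \cdot \frac{2}{7} = - \frac{122}{9} + \frac{290}{7} = \frac{1756}{63} \approx 27.873$)
$- b + M{\left(o{\left(-16 \right)} + 28 \right)} = \left(-1\right) \frac{1756}{63} + \left(20 + 28\right) = - \frac{1756}{63} + 48 = \frac{1268}{63}$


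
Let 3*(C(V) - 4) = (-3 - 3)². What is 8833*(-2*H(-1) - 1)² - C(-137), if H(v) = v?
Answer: 8817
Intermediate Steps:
C(V) = 16 (C(V) = 4 + (-3 - 3)²/3 = 4 + (⅓)*(-6)² = 4 + (⅓)*36 = 4 + 12 = 16)
8833*(-2*H(-1) - 1)² - C(-137) = 8833*(-2*(-1) - 1)² - 1*16 = 8833*(2 - 1)² - 16 = 8833*1² - 16 = 8833*1 - 16 = 8833 - 16 = 8817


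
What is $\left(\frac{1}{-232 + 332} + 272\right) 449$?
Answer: $\frac{12213249}{100} \approx 1.2213 \cdot 10^{5}$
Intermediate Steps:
$\left(\frac{1}{-232 + 332} + 272\right) 449 = \left(\frac{1}{100} + 272\right) 449 = \frac{27201}{100} \cdot 449 = \frac{12213249}{100}$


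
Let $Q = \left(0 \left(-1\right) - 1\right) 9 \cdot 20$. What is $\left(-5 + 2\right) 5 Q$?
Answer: $2700$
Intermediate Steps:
$Q = -180$ ($Q = \left(0 - 1\right) 9 \cdot 20 = \left(-1\right) 9 \cdot 20 = \left(-9\right) 20 = -180$)
$\left(-5 + 2\right) 5 Q = \left(-5 + 2\right) 5 \left(-180\right) = \left(-3\right) 5 \left(-180\right) = \left(-15\right) \left(-180\right) = 2700$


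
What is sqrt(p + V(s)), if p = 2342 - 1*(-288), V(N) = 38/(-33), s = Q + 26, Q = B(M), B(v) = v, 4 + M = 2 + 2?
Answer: 4*sqrt(178926)/33 ≈ 51.272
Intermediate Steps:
M = 0 (M = -4 + (2 + 2) = -4 + 4 = 0)
Q = 0
s = 26 (s = 0 + 26 = 26)
V(N) = -38/33 (V(N) = 38*(-1/33) = -38/33)
p = 2630 (p = 2342 + 288 = 2630)
sqrt(p + V(s)) = sqrt(2630 - 38/33) = sqrt(86752/33) = 4*sqrt(178926)/33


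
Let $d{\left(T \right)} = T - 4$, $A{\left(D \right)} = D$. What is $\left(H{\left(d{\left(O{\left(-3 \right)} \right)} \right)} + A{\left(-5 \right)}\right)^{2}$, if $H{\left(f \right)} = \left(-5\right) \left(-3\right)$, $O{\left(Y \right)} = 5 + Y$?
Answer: $100$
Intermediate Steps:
$d{\left(T \right)} = -4 + T$
$H{\left(f \right)} = 15$
$\left(H{\left(d{\left(O{\left(-3 \right)} \right)} \right)} + A{\left(-5 \right)}\right)^{2} = \left(15 - 5\right)^{2} = 10^{2} = 100$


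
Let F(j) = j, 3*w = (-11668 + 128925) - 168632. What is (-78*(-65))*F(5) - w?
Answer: 42475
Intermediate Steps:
w = -17125 (w = ((-11668 + 128925) - 168632)/3 = (117257 - 168632)/3 = (⅓)*(-51375) = -17125)
(-78*(-65))*F(5) - w = -78*(-65)*5 - 1*(-17125) = 5070*5 + 17125 = 25350 + 17125 = 42475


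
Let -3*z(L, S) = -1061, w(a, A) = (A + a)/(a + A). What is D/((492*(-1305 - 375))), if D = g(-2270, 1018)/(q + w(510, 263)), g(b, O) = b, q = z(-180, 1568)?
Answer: 227/29315328 ≈ 7.7434e-6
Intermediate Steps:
w(a, A) = 1 (w(a, A) = (A + a)/(A + a) = 1)
z(L, S) = 1061/3 (z(L, S) = -⅓*(-1061) = 1061/3)
q = 1061/3 ≈ 353.67
D = -3405/532 (D = -2270/(1061/3 + 1) = -2270/1064/3 = -2270*3/1064 = -3405/532 ≈ -6.4004)
D/((492*(-1305 - 375))) = -3405*1/(492*(-1305 - 375))/532 = -3405/(532*(492*(-1680))) = -3405/532/(-826560) = -3405/532*(-1/826560) = 227/29315328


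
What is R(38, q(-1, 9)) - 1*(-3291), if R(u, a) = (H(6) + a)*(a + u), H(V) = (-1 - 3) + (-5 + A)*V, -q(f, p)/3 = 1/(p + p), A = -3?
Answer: 47425/36 ≈ 1317.4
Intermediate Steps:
q(f, p) = -3/(2*p) (q(f, p) = -3/(p + p) = -3*1/(2*p) = -3/(2*p))
H(V) = -4 - 8*V (H(V) = (-1 - 3) + (-5 - 3)*V = -4 - 8*V)
R(u, a) = (-52 + a)*(a + u) (R(u, a) = ((-4 - 8*6) + a)*(a + u) = ((-4 - 48) + a)*(a + u) = (-52 + a)*(a + u))
R(38, q(-1, 9)) - 1*(-3291) = ((-3/2/9)² - (-78)/9 - 52*38 - 3/2/9*38) - 1*(-3291) = ((-3/2*⅑)² - (-78)/9 - 1976 - 3/2*⅑*38) + 3291 = ((-⅙)² - 52*(-⅙) - 1976 - ⅙*38) + 3291 = (1/36 + 26/3 - 1976 - 19/3) + 3291 = -71051/36 + 3291 = 47425/36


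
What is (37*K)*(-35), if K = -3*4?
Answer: 15540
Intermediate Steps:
K = -12
(37*K)*(-35) = (37*(-12))*(-35) = -444*(-35) = 15540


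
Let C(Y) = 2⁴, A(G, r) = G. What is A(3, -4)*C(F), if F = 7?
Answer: 48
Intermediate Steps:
C(Y) = 16
A(3, -4)*C(F) = 3*16 = 48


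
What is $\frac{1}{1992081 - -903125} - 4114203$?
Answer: $- \frac{11911465210817}{2895206} \approx -4.1142 \cdot 10^{6}$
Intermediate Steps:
$\frac{1}{1992081 - -903125} - 4114203 = \frac{1}{1992081 + 903125} - 4114203 = \frac{1}{2895206} - 4114203 = - \frac{11911465210817}{2895206}$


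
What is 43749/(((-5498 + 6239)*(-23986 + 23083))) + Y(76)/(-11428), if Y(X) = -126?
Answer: -23091893/424818758 ≈ -0.054357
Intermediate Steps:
43749/(((-5498 + 6239)*(-23986 + 23083))) + Y(76)/(-11428) = 43749/(((-5498 + 6239)*(-23986 + 23083))) - 126/(-11428) = 43749/((741*(-903))) - 126*(-1/11428) = 43749/(-669123) + 63/5714 = 43749*(-1/669123) + 63/5714 = -4861/74347 + 63/5714 = -23091893/424818758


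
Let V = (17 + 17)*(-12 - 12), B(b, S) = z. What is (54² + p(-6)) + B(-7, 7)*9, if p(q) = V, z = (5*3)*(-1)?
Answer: 1965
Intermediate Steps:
z = -15 (z = 15*(-1) = -15)
B(b, S) = -15
V = -816 (V = 34*(-24) = -816)
p(q) = -816
(54² + p(-6)) + B(-7, 7)*9 = (54² - 816) - 15*9 = (2916 - 816) - 135 = 2100 - 135 = 1965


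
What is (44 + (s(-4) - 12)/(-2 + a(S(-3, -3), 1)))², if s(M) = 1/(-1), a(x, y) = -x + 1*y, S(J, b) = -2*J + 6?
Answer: 2025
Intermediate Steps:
S(J, b) = 6 - 2*J
a(x, y) = y - x (a(x, y) = -x + y = y - x)
s(M) = -1
(44 + (s(-4) - 12)/(-2 + a(S(-3, -3), 1)))² = (44 + (-1 - 12)/(-2 + (1 - (6 - 2*(-3)))))² = (44 - 13/(-2 + (1 - (6 + 6))))² = (44 - 13/(-2 + (1 - 1*12)))² = (44 - 13/(-2 + (1 - 12)))² = (44 - 13/(-2 - 11))² = (44 - 13/(-13))² = (44 - 13*(-1/13))² = (44 + 1)² = 45² = 2025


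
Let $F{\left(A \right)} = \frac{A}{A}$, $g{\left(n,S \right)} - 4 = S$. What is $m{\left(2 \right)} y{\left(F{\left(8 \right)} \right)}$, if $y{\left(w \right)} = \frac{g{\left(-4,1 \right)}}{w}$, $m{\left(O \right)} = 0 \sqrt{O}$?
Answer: $0$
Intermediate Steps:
$m{\left(O \right)} = 0$
$g{\left(n,S \right)} = 4 + S$
$F{\left(A \right)} = 1$
$y{\left(w \right)} = \frac{5}{w}$ ($y{\left(w \right)} = \frac{4 + 1}{w} = \frac{5}{w}$)
$m{\left(2 \right)} y{\left(F{\left(8 \right)} \right)} = 0 \cdot \frac{5}{1} = 0 \cdot 5 \cdot 1 = 0 \cdot 5 = 0$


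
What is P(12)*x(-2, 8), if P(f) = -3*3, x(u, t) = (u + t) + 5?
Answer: -99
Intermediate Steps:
x(u, t) = 5 + t + u (x(u, t) = (t + u) + 5 = 5 + t + u)
P(f) = -9
P(12)*x(-2, 8) = -9*(5 + 8 - 2) = -9*11 = -99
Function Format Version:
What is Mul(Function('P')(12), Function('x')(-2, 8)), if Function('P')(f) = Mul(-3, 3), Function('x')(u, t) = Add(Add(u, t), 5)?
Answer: -99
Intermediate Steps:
Function('x')(u, t) = Add(5, t, u) (Function('x')(u, t) = Add(Add(t, u), 5) = Add(5, t, u))
Function('P')(f) = -9
Mul(Function('P')(12), Function('x')(-2, 8)) = Mul(-9, Add(5, 8, -2)) = Mul(-9, 11) = -99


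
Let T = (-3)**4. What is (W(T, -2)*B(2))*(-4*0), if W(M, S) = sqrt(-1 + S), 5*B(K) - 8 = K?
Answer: 0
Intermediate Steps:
T = 81
B(K) = 8/5 + K/5
(W(T, -2)*B(2))*(-4*0) = (sqrt(-1 - 2)*(8/5 + (1/5)*2))*(-4*0) = (sqrt(-3)*(8/5 + 2/5))*0 = ((I*sqrt(3))*2)*0 = (2*I*sqrt(3))*0 = 0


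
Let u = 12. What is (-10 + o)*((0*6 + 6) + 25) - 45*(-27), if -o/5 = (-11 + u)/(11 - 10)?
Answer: 750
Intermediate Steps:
o = -5 (o = -5*(-11 + 12)/(11 - 10) = -5/1 = -5 ≈ -5.0000)
(-10 + o)*((0*6 + 6) + 25) - 45*(-27) = (-10 - 5)*((0*6 + 6) + 25) - 45*(-27) = -15*((0 + 6) + 25) + 1215 = -15*(6 + 25) + 1215 = -15*31 + 1215 = -465 + 1215 = 750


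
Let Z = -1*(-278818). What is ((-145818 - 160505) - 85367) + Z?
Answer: -112872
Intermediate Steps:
Z = 278818
((-145818 - 160505) - 85367) + Z = ((-145818 - 160505) - 85367) + 278818 = (-306323 - 85367) + 278818 = -391690 + 278818 = -112872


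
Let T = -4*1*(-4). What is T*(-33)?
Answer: -528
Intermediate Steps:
T = 16 (T = -4*(-4) = 16)
T*(-33) = 16*(-33) = -528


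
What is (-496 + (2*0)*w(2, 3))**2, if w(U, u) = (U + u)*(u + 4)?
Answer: 246016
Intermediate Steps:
w(U, u) = (4 + u)*(U + u) (w(U, u) = (U + u)*(4 + u) = (4 + u)*(U + u))
(-496 + (2*0)*w(2, 3))**2 = (-496 + (2*0)*(3**2 + 4*2 + 4*3 + 2*3))**2 = (-496 + 0*(9 + 8 + 12 + 6))**2 = (-496 + 0*35)**2 = (-496 + 0)**2 = (-496)**2 = 246016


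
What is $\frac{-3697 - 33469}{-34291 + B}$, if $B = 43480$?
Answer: $- \frac{37166}{9189} \approx -4.0446$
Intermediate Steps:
$\frac{-3697 - 33469}{-34291 + B} = \frac{-3697 - 33469}{-34291 + 43480} = - \frac{37166}{9189}$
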